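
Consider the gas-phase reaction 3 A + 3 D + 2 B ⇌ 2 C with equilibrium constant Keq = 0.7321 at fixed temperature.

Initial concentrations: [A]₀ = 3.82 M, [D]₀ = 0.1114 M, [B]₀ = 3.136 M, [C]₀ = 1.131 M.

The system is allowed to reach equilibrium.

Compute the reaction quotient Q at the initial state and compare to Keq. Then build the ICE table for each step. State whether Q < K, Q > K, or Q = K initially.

Q₀ = 1.688; Q > K (proceeds reverse)

Q₀ = 1.688 vs Keq = 0.7321 ⇒ Q>K, reverse
Step 1:
                   A          D          B          C
  Initial       3.82     0.1114      3.136      1.131
  Change     0.03205    0.03205    0.02136   -0.02136
  Equil        3.852     0.1434      3.157       1.11
  solve Keq expr → x = -0.01068; check Q = 0.7321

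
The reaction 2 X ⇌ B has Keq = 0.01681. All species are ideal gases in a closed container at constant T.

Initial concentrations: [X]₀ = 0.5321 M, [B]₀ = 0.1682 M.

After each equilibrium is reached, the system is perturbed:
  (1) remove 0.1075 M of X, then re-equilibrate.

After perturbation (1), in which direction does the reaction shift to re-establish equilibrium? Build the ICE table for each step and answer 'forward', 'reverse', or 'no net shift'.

Q₀ = 0.5941 vs Keq = 0.01681 ⇒ Q>K, reverse
Step 1:
                    X           B
  Initial      0.5321      0.1682
  Change       0.3124     -0.1562
  Equil        0.8445     0.01199
  solve Keq expr → x = -0.1562; check Q = 0.01681
Then remove 0.1075 M of X.
Step 2:
                    X           B
  Initial       0.737     0.01199
  Change     0.005445   -0.002723
  Equil        0.7425    0.009267
  solve Keq expr → x = -0.002723; check Q = 0.01681

Direction: reverse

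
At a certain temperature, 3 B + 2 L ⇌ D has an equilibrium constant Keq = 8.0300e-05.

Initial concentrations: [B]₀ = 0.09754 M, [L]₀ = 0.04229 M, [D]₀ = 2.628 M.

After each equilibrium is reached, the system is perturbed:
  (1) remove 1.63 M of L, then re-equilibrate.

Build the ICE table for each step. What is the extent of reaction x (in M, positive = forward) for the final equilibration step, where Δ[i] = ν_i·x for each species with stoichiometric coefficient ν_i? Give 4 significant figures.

Q₀ = 1.5834e+06 vs Keq = 8.0300e-05 ⇒ Q>K, reverse
Step 1:
                    B           L           D
  I           0.09754     0.04229       2.628
  C              6.53       4.353      -2.177
  E             6.627       4.395      0.4515
  solve Keq expr → x = -2.177; check Q = 8.0300e-05
Then remove 1.63 M of L.
Step 2:
                    B           L           D
  I             6.627       2.765      0.4515
  C              0.51        0.34       -0.17
  E             7.137       3.105      0.2815
  solve Keq expr → x = -0.17; check Q = 8.0300e-05

x = -0.17 M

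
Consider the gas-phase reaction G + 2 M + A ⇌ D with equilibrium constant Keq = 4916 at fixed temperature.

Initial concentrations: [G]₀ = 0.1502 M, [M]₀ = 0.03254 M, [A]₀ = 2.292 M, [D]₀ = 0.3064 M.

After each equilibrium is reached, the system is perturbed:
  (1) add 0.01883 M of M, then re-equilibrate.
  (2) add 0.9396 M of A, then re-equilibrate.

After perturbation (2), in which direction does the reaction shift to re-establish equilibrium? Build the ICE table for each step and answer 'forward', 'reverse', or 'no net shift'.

Direction: forward

Q₀ = 840.6 vs Keq = 4916 ⇒ Q<K, forward
Step 1:
                   G          M          A          D
  init        0.1502    0.03254      2.292     0.3064
  Δ        -0.009208   -0.01842  -0.009208   0.009208
  eq           0.141    0.01412      2.283     0.3156
  solve Keq expr → x = 0.009208; check Q = 4916
Then add 0.01883 M of M.
Step 2:
                   G          M          A          D
  init         0.141    0.03295      2.283     0.3156
  Δ        -0.009058   -0.01812  -0.009058   0.009058
  eq          0.1319    0.01484      2.274     0.3247
  solve Keq expr → x = 0.009058; check Q = 4916
Then add 0.9396 M of A.
Step 3:
                   G          M          A          D
  init        0.1319    0.01484      3.213     0.3247
  Δ        -0.001139  -0.002278  -0.001139   0.001139
  eq          0.1308    0.01256      3.212     0.3258
  solve Keq expr → x = 0.001139; check Q = 4916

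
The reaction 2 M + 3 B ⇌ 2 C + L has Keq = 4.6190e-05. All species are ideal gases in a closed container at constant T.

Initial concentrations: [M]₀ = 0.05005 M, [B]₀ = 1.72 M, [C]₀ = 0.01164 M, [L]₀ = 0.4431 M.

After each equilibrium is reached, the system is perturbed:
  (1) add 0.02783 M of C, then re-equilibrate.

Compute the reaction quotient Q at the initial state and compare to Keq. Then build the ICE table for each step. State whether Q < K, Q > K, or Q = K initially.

Q₀ = 0.00471 vs Keq = 4.6190e-05 ⇒ Q>K, reverse
Step 1:
                    M           B           C           L
  init        0.05005        1.72     0.01164      0.4431
  Δ           0.01023     0.01534    -0.01023   -0.005113
  eq          0.06028       1.735    0.001415       0.438
  solve Keq expr → x = -0.005113; check Q = 4.6190e-05
Then add 0.02783 M of C.
Step 2:
                    M           B           C           L
  init        0.06028       1.735     0.02924       0.438
  Δ           0.02709     0.04063    -0.02709    -0.01354
  eq          0.08736       1.776    0.002157      0.4244
  solve Keq expr → x = -0.01354; check Q = 4.6190e-05

Q₀ = 0.00471; Q > K (proceeds reverse)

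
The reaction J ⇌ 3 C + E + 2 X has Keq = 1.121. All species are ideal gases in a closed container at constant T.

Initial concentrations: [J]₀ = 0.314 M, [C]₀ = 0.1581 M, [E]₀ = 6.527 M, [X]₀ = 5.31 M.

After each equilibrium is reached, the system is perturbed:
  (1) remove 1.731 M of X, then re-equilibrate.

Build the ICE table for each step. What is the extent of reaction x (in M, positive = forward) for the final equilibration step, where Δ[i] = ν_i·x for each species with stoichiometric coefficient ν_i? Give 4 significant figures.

x = 0.01176 M

Q₀ = 2.316 vs Keq = 1.121 ⇒ Q>K, reverse
Step 1:
                  J         C         E         X
  I           0.314    0.1581     6.527      5.31
  C         0.01072  -0.03216  -0.01072  -0.02144
  E          0.3247    0.1259     6.516     5.289
  solve Keq expr → x = -0.01072; check Q = 1.121
Then remove 1.731 M of X.
Step 2:
                  J         C         E         X
  I          0.3247    0.1259     6.516     3.558
  C        -0.01176   0.03529   0.01176   0.02353
  E           0.313    0.1612     6.528     3.581
  solve Keq expr → x = 0.01176; check Q = 1.121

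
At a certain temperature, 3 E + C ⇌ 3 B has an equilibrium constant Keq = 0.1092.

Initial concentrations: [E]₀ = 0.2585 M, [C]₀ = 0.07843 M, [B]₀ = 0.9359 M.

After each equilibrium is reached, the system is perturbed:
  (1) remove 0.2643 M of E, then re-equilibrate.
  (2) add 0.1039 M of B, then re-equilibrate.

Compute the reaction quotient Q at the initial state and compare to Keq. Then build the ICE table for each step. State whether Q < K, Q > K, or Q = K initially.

Q₀ = 605.1; Q > K (proceeds reverse)

Q₀ = 605.1 vs Keq = 0.1092 ⇒ Q>K, reverse
Step 1:
                  E         C         B
  I          0.2585   0.07843    0.9359
  C          0.6478    0.2159   -0.6478
  E          0.9063    0.2943    0.2881
  solve Keq expr → x = -0.2159; check Q = 0.1092
Then remove 0.2643 M of E.
Step 2:
                  E         C         B
  I           0.642    0.2943    0.2881
  C         0.06001      0.02  -0.06001
  E           0.702    0.3144    0.2281
  solve Keq expr → x = -0.02; check Q = 0.1092
Then add 0.1039 M of B.
Step 3:
                  E         C         B
  I           0.702    0.3144     0.332
  C         0.07359   0.02453  -0.07359
  E          0.7756    0.3389    0.2584
  solve Keq expr → x = -0.02453; check Q = 0.1092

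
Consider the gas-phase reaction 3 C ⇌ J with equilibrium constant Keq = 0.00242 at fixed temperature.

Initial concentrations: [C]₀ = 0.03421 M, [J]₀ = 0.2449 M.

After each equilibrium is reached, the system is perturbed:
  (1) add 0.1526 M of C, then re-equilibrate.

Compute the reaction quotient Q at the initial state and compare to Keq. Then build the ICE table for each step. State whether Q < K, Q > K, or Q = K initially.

Q₀ = 6117 vs Keq = 0.00242 ⇒ Q>K, reverse
Step 1:
                    C           J
  I           0.03421      0.2449
  C            0.7314     -0.2438
  E            0.7657    0.001086
  solve Keq expr → x = -0.2438; check Q = 0.00242
Then add 0.1526 M of C.
Step 2:
                    C           J
  I            0.9183    0.001086
  C          -0.00232  7.7334e-04
  E            0.9159     0.00186
  solve Keq expr → x = 7.7334e-04; check Q = 0.00242

Q₀ = 6117; Q > K (proceeds reverse)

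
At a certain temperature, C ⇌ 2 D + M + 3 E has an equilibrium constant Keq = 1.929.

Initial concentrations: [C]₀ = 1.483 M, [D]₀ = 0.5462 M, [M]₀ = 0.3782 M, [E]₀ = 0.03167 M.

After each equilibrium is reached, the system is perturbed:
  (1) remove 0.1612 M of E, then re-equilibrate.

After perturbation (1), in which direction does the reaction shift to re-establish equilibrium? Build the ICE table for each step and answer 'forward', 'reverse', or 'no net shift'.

Q₀ = 2.4167e-06 vs Keq = 1.929 ⇒ Q<K, forward
Step 1:
                    C           D           M           E
  Initial       1.483      0.5462      0.3782     0.03167
  Change      -0.3817      0.7634      0.3817       1.145
  Equil         1.101        1.31      0.7599       1.177
  solve Keq expr → x = 0.3817; check Q = 1.929
Then remove 0.1612 M of E.
Step 2:
                    C           D           M           E
  Initial       1.101        1.31      0.7599       1.016
  Change     -0.03237     0.06473     0.03237      0.0971
  Equil         1.069       1.374      0.7923       1.113
  solve Keq expr → x = 0.03237; check Q = 1.929

Direction: forward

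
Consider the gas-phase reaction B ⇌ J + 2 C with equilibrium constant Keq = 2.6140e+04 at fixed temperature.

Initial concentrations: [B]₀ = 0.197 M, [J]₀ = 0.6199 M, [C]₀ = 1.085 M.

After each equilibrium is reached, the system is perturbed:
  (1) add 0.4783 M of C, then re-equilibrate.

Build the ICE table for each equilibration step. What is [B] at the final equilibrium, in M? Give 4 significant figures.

[B]_eq = 1.1968e-04 M

Q₀ = 3.704 vs Keq = 2.6140e+04 ⇒ Q<K, forward
Step 1:
                   B          J          C
  I            0.197     0.6199      1.085
  C          -0.1969     0.1969     0.3939
  E       6.8341e-05     0.8168      1.479
  solve Keq expr → x = 0.1969; check Q = 2.6140e+04
Then add 0.4783 M of C.
Step 2:
                   B          J          C
  I       6.8341e-05     0.8168      1.957
  C       5.1335e-05 -5.1335e-05 -1.0267e-04
  E       1.1968e-04     0.8168      1.957
  solve Keq expr → x = -5.1335e-05; check Q = 2.6140e+04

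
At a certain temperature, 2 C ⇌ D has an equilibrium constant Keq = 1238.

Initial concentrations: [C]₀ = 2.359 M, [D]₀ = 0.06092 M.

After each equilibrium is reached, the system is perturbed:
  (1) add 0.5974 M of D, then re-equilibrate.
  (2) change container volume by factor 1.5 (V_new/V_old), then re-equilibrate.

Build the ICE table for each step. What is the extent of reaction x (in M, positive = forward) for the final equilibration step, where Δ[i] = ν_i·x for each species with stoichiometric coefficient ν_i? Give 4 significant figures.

x = -0.002853 M

Q₀ = 0.01095 vs Keq = 1238 ⇒ Q<K, forward
Step 1:
                   C          D
  I            2.359    0.06092
  C           -2.328      1.164
  E          0.03145      1.225
  solve Keq expr → x = 1.164; check Q = 1238
Then add 0.5974 M of D.
Step 2:
                   C          D
  I          0.03145      1.822
  C         0.006876  -0.003438
  E          0.03833      1.819
  solve Keq expr → x = -0.003438; check Q = 1238
Then change container volume by factor 1.5 (V_new/V_old).
Step 3:
                   C          D
  I          0.02555      1.212
  C         0.005706  -0.002853
  E          0.03126       1.21
  solve Keq expr → x = -0.002853; check Q = 1238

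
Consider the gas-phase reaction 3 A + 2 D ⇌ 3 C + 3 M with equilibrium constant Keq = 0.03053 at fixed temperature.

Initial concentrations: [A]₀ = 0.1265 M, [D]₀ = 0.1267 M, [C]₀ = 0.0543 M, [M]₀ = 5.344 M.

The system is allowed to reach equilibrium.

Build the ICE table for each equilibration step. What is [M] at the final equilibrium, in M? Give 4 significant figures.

[M]_eq = 5.293 M

Q₀ = 751.9 vs Keq = 0.03053 ⇒ Q>K, reverse
Step 1:
                   A          D          C          M
  I           0.1265     0.1267     0.0543      5.344
  C           0.0512    0.03413    -0.0512    -0.0512
  E           0.1777     0.1608   0.003103      5.293
  solve Keq expr → x = -0.01707; check Q = 0.03053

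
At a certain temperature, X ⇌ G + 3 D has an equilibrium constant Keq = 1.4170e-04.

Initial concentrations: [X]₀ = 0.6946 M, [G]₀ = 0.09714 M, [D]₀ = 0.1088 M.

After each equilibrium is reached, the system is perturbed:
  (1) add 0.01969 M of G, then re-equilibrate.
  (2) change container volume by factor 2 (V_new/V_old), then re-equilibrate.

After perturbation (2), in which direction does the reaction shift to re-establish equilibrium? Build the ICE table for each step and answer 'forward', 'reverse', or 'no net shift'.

Direction: forward

Q₀ = 1.8012e-04 vs Keq = 1.4170e-04 ⇒ Q>K, reverse
Step 1:
                   X          G          D
  Initial     0.6946    0.09714     0.1088
  Change     0.00246   -0.00246  -0.007379
  Equil       0.6971    0.09468     0.1014
  solve Keq expr → x = -0.00246; check Q = 1.4170e-04
Then add 0.01969 M of G.
Step 2:
                   X          G          D
  Initial     0.6971     0.1144     0.1014
  Change    0.001861  -0.001861  -0.005583
  Equil       0.6989     0.1125    0.09584
  solve Keq expr → x = -0.001861; check Q = 1.4170e-04
Then change container volume by factor 2 (V_new/V_old).
Step 3:
                   X          G          D
  Initial     0.3495    0.05625    0.04792
  Change    -0.01339    0.01339    0.04018
  Equil       0.3361    0.06965     0.0881
  solve Keq expr → x = 0.01339; check Q = 1.4170e-04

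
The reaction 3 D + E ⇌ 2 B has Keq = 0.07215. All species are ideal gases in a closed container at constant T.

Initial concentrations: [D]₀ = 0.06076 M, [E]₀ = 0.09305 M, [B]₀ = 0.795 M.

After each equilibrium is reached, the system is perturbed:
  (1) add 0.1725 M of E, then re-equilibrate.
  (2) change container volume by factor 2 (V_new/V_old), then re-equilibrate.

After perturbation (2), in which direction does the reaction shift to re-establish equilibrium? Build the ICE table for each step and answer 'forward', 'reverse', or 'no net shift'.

Direction: reverse

Q₀ = 3.0281e+04 vs Keq = 0.07215 ⇒ Q>K, reverse
Step 1:
                  D         E         B
  Initial   0.06076   0.09305     0.795
  Change     0.9369    0.3123   -0.6246
  Equil      0.9976    0.4053    0.1704
  solve Keq expr → x = -0.3123; check Q = 0.07215
Then add 0.1725 M of E.
Step 2:
                  D         E         B
  Initial    0.9976    0.5778    0.1704
  Change   -0.03221  -0.01074   0.02147
  Equil      0.9654    0.5671    0.1919
  solve Keq expr → x = 0.01074; check Q = 0.07215
Then change container volume by factor 2 (V_new/V_old).
Step 3:
                  D         E         B
  Initial    0.4827    0.2836   0.09594
  Change    0.05626   0.01875   -0.0375
  Equil       0.539    0.3023   0.05844
  solve Keq expr → x = -0.01875; check Q = 0.07215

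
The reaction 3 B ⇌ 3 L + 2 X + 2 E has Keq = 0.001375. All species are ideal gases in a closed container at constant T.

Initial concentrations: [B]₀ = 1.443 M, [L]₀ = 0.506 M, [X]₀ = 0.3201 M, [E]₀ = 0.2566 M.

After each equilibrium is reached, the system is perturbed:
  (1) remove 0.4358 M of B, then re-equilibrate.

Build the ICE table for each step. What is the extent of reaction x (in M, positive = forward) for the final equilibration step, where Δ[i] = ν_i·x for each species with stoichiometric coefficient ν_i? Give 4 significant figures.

Q₀ = 2.9090e-04 vs Keq = 0.001375 ⇒ Q<K, forward
Step 1:
                  B         L         X         E
  I           1.443     0.506    0.3201    0.2566
  C        -0.09706   0.09706    0.0647    0.0647
  E           1.346    0.6031    0.3848    0.3213
  solve Keq expr → x = 0.03235; check Q = 0.001375
Then remove 0.4358 M of B.
Step 2:
                  B         L         X         E
  I          0.9101    0.6031    0.3848    0.3213
  C         0.07051  -0.07051    -0.047    -0.047
  E          0.9807    0.5325    0.3378    0.2743
  solve Keq expr → x = -0.0235; check Q = 0.001375

x = -0.0235 M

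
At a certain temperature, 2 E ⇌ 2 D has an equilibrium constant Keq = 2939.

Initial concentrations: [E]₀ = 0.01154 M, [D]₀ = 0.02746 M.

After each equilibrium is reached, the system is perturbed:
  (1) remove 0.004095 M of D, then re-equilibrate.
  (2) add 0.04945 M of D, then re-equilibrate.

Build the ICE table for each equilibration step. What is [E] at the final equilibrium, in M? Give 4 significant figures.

Q₀ = 5.662 vs Keq = 2939 ⇒ Q<K, forward
Step 1:
                  E         D
  I         0.01154   0.02746
  C        -0.01083   0.01083
  E       7.0636e-04   0.03829
  solve Keq expr → x = 0.005417; check Q = 2939
Then remove 0.004095 M of D.
Step 2:
                  E         D
  I       7.0636e-04    0.0342
  C       -7.4168e-05 7.4168e-05
  E       6.3219e-04   0.03427
  solve Keq expr → x = 3.7084e-05; check Q = 2939
Then add 0.04945 M of D.
Step 3:
                  E         D
  I       6.3219e-04   0.08372
  C       8.9563e-04 -8.9563e-04
  E        0.001528   0.08283
  solve Keq expr → x = -4.4781e-04; check Q = 2939

[E]_eq = 0.001528 M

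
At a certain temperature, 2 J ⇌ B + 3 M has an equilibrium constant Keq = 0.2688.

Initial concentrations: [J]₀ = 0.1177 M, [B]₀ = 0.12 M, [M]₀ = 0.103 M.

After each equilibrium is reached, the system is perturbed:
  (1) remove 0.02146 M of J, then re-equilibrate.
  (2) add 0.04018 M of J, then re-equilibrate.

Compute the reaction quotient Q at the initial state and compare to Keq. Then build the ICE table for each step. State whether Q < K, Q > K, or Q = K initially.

Q₀ = 0.009465; Q < K (proceeds forward)

Q₀ = 0.009465 vs Keq = 0.2688 ⇒ Q<K, forward
Step 1:
                   J          B          M
  Initial     0.1177       0.12      0.103
  Change    -0.05693    0.02846    0.08539
  Equil      0.06077     0.1485     0.1884
  solve Keq expr → x = 0.02846; check Q = 0.2688
Then remove 0.02146 M of J.
Step 2:
                   J          B          M
  Initial    0.03931     0.1485     0.1884
  Change     0.01194   -0.00597   -0.01791
  Equil      0.05125     0.1425     0.1705
  solve Keq expr → x = -0.00597; check Q = 0.2688
Then add 0.04018 M of J.
Step 3:
                   J          B          M
  Initial    0.09143     0.1425     0.1705
  Change    -0.02204    0.01102    0.03306
  Equil      0.06939     0.1535     0.2035
  solve Keq expr → x = 0.01102; check Q = 0.2688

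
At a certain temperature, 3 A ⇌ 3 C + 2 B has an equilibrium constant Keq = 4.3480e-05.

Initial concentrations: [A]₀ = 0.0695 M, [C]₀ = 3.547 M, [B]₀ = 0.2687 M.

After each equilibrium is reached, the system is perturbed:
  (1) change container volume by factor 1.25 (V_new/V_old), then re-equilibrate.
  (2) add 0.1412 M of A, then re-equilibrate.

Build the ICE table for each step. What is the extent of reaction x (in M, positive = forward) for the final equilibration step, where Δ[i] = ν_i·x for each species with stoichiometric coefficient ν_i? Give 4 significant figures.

Q₀ = 9598 vs Keq = 4.3480e-05 ⇒ Q>K, reverse
Step 1:
                    A           C           B
  init         0.0695       3.547      0.2687
  Δ            0.4025     -0.4025     -0.2683
  eq            0.472       3.145  3.8343e-04
  solve Keq expr → x = -0.1342; check Q = 4.3480e-05
Then change container volume by factor 1.25 (V_new/V_old).
Step 2:
                    A           C           B
  init         0.3776       2.516  3.0675e-04
  Δ       -1.1473e-04  1.1473e-04  7.6486e-05
  eq           0.3775       2.516  3.8323e-04
  solve Keq expr → x = 3.8243e-05; check Q = 4.3480e-05
Then add 0.1412 M of A.
Step 3:
                    A           C           B
  init         0.5187       2.516  3.8323e-04
  Δ       -3.4993e-04  3.4993e-04  2.3329e-04
  eq           0.5183       2.516  6.1652e-04
  solve Keq expr → x = 1.1664e-04; check Q = 4.3480e-05

x = 1.1664e-04 M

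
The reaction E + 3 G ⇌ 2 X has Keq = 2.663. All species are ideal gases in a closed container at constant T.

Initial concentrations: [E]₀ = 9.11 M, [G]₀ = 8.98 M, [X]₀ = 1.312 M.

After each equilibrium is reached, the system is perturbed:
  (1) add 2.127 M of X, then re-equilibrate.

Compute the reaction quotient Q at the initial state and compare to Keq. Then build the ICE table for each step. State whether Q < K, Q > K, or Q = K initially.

Q₀ = 2.6093e-04 vs Keq = 2.663 ⇒ Q<K, forward
Step 1:
                   E          G          X
  Initial       9.11       8.98      1.312
  Change       -2.55      -7.65        5.1
  Equil         6.56       1.33      6.412
  solve Keq expr → x = 2.55; check Q = 2.663
Then add 2.127 M of X.
Step 2:
                   E          G          X
  Initial       6.56       1.33      8.539
  Change       0.084      0.252     -0.168
  Equil        6.644      1.582      8.371
  solve Keq expr → x = -0.084; check Q = 2.663

Q₀ = 2.6093e-04; Q < K (proceeds forward)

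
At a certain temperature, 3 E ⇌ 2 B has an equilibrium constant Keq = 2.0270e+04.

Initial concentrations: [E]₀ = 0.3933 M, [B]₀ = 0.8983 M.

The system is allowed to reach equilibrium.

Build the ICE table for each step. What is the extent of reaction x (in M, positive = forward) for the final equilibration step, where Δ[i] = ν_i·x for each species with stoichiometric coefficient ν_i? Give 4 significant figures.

Q₀ = 13.26 vs Keq = 2.0270e+04 ⇒ Q<K, forward
Step 1:
                  E         B
  init       0.3933    0.8983
  Δ         -0.3534    0.2356
  eq        0.03988     1.134
  solve Keq expr → x = 0.1178; check Q = 2.0270e+04

x = 0.1178 M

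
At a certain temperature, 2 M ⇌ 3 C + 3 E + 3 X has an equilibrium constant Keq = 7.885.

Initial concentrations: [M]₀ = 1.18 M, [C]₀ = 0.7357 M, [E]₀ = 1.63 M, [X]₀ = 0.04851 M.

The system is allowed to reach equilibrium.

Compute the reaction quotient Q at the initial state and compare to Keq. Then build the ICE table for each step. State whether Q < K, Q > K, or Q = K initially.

Q₀ = 1.4138e-04 vs Keq = 7.885 ⇒ Q<K, forward
Step 1:
                  M         C         E         X
  Initial      1.18    0.7357      1.63   0.04851
  Change    -0.3731    0.5597    0.5597    0.5597
  Equil      0.8069     1.295      2.19    0.6082
  solve Keq expr → x = 0.1866; check Q = 7.885

Q₀ = 1.4138e-04; Q < K (proceeds forward)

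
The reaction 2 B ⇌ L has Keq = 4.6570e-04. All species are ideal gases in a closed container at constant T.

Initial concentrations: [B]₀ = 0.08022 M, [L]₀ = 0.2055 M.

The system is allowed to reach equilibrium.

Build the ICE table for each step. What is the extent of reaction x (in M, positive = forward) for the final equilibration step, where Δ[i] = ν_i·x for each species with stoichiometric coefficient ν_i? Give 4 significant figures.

x = -0.2054 M

Q₀ = 31.93 vs Keq = 4.6570e-04 ⇒ Q>K, reverse
Step 1:
                  B         L
  I         0.08022    0.2055
  C          0.4108   -0.2054
  E           0.491 1.1227e-04
  solve Keq expr → x = -0.2054; check Q = 4.6570e-04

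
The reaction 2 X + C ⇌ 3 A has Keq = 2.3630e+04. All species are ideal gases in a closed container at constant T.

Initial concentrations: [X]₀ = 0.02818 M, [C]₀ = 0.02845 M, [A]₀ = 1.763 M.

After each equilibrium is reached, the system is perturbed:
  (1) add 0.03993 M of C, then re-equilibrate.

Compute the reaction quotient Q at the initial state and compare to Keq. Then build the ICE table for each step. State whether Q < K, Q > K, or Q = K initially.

Q₀ = 2.4255e+05 vs Keq = 2.3630e+04 ⇒ Q>K, reverse
Step 1:
                    X           C           A
  init        0.02818     0.02845       1.763
  Δ           0.03825     0.01913    -0.05738
  eq          0.06643     0.04758       1.706
  solve Keq expr → x = -0.01913; check Q = 2.3630e+04
Then add 0.03993 M of C.
Step 2:
                    X           C           A
  init        0.06643     0.08751       1.706
  Δ          -0.01434    -0.00717     0.02151
  eq          0.05209     0.08034       1.727
  solve Keq expr → x = 0.00717; check Q = 2.3630e+04

Q₀ = 2.4255e+05; Q > K (proceeds reverse)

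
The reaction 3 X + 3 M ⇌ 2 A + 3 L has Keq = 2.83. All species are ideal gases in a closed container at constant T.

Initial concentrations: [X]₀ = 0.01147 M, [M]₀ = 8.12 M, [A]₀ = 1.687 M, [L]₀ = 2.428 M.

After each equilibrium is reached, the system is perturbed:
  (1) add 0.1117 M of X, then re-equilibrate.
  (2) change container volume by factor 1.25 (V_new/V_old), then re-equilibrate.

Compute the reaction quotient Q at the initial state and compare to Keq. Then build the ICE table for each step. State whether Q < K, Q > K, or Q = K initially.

Q₀ = 5.0422e+04 vs Keq = 2.83 ⇒ Q>K, reverse
Step 1:
                    X           M           A           L
  init        0.01147        8.12       1.687       2.428
  Δ             0.235       0.235     -0.1566      -0.235
  eq           0.2464       8.355        1.53       2.193
  solve Keq expr → x = -0.07832; check Q = 2.83
Then add 0.1117 M of X.
Step 2:
                    X           M           A           L
  init         0.3581       8.355        1.53       2.193
  Δ          -0.09168    -0.09168     0.06112     0.09168
  eq           0.2665       8.263       1.591       2.285
  solve Keq expr → x = 0.03056; check Q = 2.83
Then change container volume by factor 1.25 (V_new/V_old).
Step 3:
                    X           M           A           L
  init         0.2132       6.611       1.273       1.828
  Δ           0.01328     0.01328   -0.008853    -0.01328
  eq           0.2264       6.624       1.264       1.814
  solve Keq expr → x = -0.004426; check Q = 2.83

Q₀ = 5.0422e+04; Q > K (proceeds reverse)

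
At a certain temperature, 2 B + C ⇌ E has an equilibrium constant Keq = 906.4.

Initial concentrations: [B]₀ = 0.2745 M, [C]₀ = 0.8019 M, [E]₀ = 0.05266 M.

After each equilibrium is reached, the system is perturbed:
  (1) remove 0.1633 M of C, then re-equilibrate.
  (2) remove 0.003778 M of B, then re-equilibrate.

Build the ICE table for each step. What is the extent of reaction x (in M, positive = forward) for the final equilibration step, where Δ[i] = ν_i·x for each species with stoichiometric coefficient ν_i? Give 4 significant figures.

Q₀ = 0.8715 vs Keq = 906.4 ⇒ Q<K, forward
Step 1:
                    B           C           E
  I            0.2745      0.8019     0.05266
  C           -0.2573     -0.1286      0.1286
  E           0.01724      0.6733      0.1813
  solve Keq expr → x = 0.1286; check Q = 906.4
Then remove 0.1633 M of C.
Step 2:
                    B           C           E
  I           0.01724        0.51      0.1813
  C          0.002477    0.001238   -0.001238
  E           0.01971      0.5112      0.1801
  solve Keq expr → x = -0.001238; check Q = 906.4
Then remove 0.003778 M of B.
Step 3:
                    B           C           E
  I           0.01593      0.5112      0.1801
  C          0.003643    0.001822   -0.001822
  E           0.01958       0.513      0.1782
  solve Keq expr → x = -0.001822; check Q = 906.4

x = -0.001822 M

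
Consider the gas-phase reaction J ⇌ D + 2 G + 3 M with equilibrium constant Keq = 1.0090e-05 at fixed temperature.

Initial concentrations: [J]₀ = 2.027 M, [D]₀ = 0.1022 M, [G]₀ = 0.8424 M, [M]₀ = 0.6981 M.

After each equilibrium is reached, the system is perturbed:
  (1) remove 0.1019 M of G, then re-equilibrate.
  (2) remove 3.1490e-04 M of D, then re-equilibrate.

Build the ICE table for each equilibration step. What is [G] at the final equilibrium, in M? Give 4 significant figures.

Q₀ = 0.01217 vs Keq = 1.0090e-05 ⇒ Q>K, reverse
Step 1:
                  J         D         G         M
  init        2.027    0.1022    0.8424    0.6981
  Δ          0.1013   -0.1013   -0.2027    -0.304
  eq          2.128 8.5749e-04    0.6397    0.3941
  solve Keq expr → x = -0.1013; check Q = 1.0090e-05
Then remove 0.1019 M of G.
Step 2:
                  J         D         G         M
  init        2.128 8.5749e-04    0.5378    0.3941
  Δ       -3.4301e-04 3.4301e-04 6.8602e-04  0.001029
  eq          2.128  0.001201    0.5385    0.3951
  solve Keq expr → x = 3.4301e-04; check Q = 1.0090e-05
Then remove 3.1490e-04 M of D.
Step 3:
                  J         D         G         M
  init        2.128 8.8560e-04    0.5385    0.3951
  Δ       -3.0378e-04 3.0378e-04 6.0755e-04 9.1133e-04
  eq          2.128  0.001189    0.5391     0.396
  solve Keq expr → x = 3.0378e-04; check Q = 1.0090e-05

[G]_eq = 0.5391 M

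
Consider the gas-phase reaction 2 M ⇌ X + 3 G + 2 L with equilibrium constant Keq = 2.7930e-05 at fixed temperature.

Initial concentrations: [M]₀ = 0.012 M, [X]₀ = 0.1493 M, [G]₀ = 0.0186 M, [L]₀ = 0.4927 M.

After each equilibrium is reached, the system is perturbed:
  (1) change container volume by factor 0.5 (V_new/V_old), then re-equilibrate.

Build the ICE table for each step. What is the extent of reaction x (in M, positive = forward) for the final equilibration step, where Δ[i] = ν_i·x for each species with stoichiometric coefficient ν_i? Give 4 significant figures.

x = -0.002587 M

Q₀ = 0.00162 vs Keq = 2.7930e-05 ⇒ Q>K, reverse
Step 1:
                   M          X          G          L
  Initial      0.012     0.1493     0.0186     0.4927
  Change    0.007833  -0.003917   -0.01175  -0.007833
  Equil      0.01983     0.1454    0.00685     0.4849
  solve Keq expr → x = -0.003917; check Q = 2.7930e-05
Then change container volume by factor 0.5 (V_new/V_old).
Step 2:
                   M          X          G          L
  Initial    0.03967     0.2908     0.0137     0.9697
  Change    0.005174  -0.002587  -0.007761  -0.005174
  Equil      0.04484     0.2882   0.005939     0.9646
  solve Keq expr → x = -0.002587; check Q = 2.7930e-05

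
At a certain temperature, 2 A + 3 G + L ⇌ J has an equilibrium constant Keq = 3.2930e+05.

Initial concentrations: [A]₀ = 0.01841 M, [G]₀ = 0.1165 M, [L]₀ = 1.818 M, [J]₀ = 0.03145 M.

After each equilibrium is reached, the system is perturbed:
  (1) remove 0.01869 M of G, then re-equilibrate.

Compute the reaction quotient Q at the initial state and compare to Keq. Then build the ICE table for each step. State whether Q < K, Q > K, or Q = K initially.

Q₀ = 3.2281e+04; Q < K (proceeds forward)

Q₀ = 3.2281e+04 vs Keq = 3.2930e+05 ⇒ Q<K, forward
Step 1:
                    A           G           L           J
  init        0.01841      0.1165       1.818     0.03145
  Δ          -0.01063    -0.01594   -0.005314    0.005314
  eq         0.007783      0.1006       1.813     0.03676
  solve Keq expr → x = 0.005314; check Q = 3.2930e+05
Then remove 0.01869 M of G.
Step 2:
                    A           G           L           J
  init       0.007783     0.08187       1.813     0.03676
  Δ          0.002086    0.003129    0.001043   -0.001043
  eq         0.009869       0.085       1.814     0.03572
  solve Keq expr → x = -0.001043; check Q = 3.2930e+05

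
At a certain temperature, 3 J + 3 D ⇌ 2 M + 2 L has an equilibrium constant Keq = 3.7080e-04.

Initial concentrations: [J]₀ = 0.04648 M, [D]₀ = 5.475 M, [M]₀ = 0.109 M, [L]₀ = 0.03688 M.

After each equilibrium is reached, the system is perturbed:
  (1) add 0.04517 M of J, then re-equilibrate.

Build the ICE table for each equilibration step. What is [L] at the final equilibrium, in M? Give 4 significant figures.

Q₀ = 9.8058e-04 vs Keq = 3.7080e-04 ⇒ Q>K, reverse
Step 1:
                   J          D          M          L
  init       0.04648      5.475      0.109    0.03688
  Δ         0.008713   0.008713  -0.005809  -0.005809
  eq         0.05519      5.484     0.1032    0.03107
  solve Keq expr → x = -0.002904; check Q = 3.7080e-04
Then add 0.04517 M of J.
Step 2:
                   J          D          M          L
  init        0.1004      5.484     0.1032    0.03107
  Δ         -0.02201   -0.02201    0.01467    0.01467
  eq         0.07836      5.462     0.1179    0.04574
  solve Keq expr → x = 0.007335; check Q = 3.7080e-04

[L]_eq = 0.04574 M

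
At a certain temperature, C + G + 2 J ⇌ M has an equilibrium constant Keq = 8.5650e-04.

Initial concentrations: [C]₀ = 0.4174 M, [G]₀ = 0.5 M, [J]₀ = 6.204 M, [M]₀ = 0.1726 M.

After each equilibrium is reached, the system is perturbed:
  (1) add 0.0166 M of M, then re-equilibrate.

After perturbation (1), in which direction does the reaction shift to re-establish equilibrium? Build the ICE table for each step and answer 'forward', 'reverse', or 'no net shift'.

Q₀ = 0.02149 vs Keq = 8.5650e-04 ⇒ Q>K, reverse
Step 1:
                  C         G         J         M
  Initial    0.4174       0.5     6.204    0.1726
  Change     0.1588    0.1588    0.3175   -0.1588
  Equil      0.5762    0.6588     6.522   0.01383
  solve Keq expr → x = -0.1588; check Q = 8.5650e-04
Then add 0.0166 M of M.
Step 2:
                  C         G         J         M
  Initial    0.5762    0.6588     6.522   0.03043
  Change    0.01574   0.01574   0.03148  -0.01574
  Equil      0.5919    0.6745     6.553   0.01468
  solve Keq expr → x = -0.01574; check Q = 8.5650e-04

Direction: reverse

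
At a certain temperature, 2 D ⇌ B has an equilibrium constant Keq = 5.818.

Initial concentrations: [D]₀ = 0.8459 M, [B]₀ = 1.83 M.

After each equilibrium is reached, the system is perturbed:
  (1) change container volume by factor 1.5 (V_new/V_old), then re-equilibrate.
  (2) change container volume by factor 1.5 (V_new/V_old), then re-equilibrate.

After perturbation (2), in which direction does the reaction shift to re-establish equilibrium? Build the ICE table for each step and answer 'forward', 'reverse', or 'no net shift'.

Q₀ = 2.557 vs Keq = 5.818 ⇒ Q<K, forward
Step 1:
                   D          B
  init        0.8459       1.83
  Δ          -0.2651     0.1326
  eq          0.5808      1.963
  solve Keq expr → x = 0.1326; check Q = 5.818
Then change container volume by factor 1.5 (V_new/V_old).
Step 2:
                   D          B
  init        0.3872      1.308
  Δ          0.07974   -0.03987
  eq          0.4669      1.268
  solve Keq expr → x = -0.03987; check Q = 5.818
Then change container volume by factor 1.5 (V_new/V_old).
Step 3:
                   D          B
  init        0.3113     0.8457
  Δ          0.06281   -0.03141
  eq          0.3741     0.8143
  solve Keq expr → x = -0.03141; check Q = 5.818

Direction: reverse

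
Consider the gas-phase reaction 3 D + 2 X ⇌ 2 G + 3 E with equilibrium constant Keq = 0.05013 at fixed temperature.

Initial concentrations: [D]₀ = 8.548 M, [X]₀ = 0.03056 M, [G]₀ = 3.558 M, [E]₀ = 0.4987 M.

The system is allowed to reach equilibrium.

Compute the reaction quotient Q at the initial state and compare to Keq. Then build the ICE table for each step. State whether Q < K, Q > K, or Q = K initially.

Q₀ = 2.692; Q > K (proceeds reverse)

Q₀ = 2.692 vs Keq = 0.05013 ⇒ Q>K, reverse
Step 1:
                  D         X         G         E
  Initial     8.548   0.03056     3.558    0.4987
  Change     0.1447   0.09648  -0.09648   -0.1447
  Equil       8.693     0.127     3.462     0.354
  solve Keq expr → x = -0.04824; check Q = 0.05013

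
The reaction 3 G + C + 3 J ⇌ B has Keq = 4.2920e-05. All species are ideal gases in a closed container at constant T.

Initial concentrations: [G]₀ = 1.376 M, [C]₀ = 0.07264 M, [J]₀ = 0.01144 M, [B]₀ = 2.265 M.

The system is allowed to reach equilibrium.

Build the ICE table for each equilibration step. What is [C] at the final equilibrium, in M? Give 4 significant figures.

Q₀ = 7.9939e+06 vs Keq = 4.2920e-05 ⇒ Q>K, reverse
Step 1:
                   G          C          J          B
  Initial      1.376    0.07264    0.01144      2.265
  Change        4.23       1.41       4.23      -1.41
  Equil        5.606      1.483      4.241     0.8551
  solve Keq expr → x = -1.41; check Q = 4.2920e-05

[C]_eq = 1.483 M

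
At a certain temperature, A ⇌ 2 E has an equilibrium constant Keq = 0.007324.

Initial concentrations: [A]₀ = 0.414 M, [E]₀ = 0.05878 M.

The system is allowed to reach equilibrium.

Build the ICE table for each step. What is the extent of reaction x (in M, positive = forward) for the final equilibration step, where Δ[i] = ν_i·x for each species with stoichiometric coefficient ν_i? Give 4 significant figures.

x = -0.001798 M

Q₀ = 0.008346 vs Keq = 0.007324 ⇒ Q>K, reverse
Step 1:
                   A          E
  init         0.414    0.05878
  Δ         0.001798  -0.003596
  eq          0.4158    0.05518
  solve Keq expr → x = -0.001798; check Q = 0.007324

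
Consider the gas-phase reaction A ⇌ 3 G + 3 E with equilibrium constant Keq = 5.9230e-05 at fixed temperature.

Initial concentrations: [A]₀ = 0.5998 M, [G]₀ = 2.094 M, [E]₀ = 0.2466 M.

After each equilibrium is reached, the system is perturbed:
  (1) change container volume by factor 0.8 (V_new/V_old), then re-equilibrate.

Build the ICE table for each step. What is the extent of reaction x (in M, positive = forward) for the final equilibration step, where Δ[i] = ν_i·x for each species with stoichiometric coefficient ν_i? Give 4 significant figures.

x = -0.002352 M

Q₀ = 0.2296 vs Keq = 5.9230e-05 ⇒ Q>K, reverse
Step 1:
                  A         G         E
  Initial    0.5998     2.094    0.2466
  Change    0.07609   -0.2283   -0.2283
  Equil      0.6759     1.866   0.01834
  solve Keq expr → x = -0.07609; check Q = 5.9230e-05
Then change container volume by factor 0.8 (V_new/V_old).
Step 2:
                  A         G         E
  Initial    0.8449     2.332   0.02292
  Change   0.002352 -0.007056 -0.007056
  Equil      0.8472     2.325   0.01586
  solve Keq expr → x = -0.002352; check Q = 5.9230e-05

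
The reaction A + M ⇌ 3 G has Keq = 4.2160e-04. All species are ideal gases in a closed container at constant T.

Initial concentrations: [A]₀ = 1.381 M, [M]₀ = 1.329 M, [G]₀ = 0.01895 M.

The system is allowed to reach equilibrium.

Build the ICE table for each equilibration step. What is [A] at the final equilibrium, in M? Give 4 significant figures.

Q₀ = 3.7077e-06 vs Keq = 4.2160e-04 ⇒ Q<K, forward
Step 1:
                    A           M           G
  I             1.381       1.329     0.01895
  C          -0.02392    -0.02392     0.07177
  E             1.357       1.305     0.09072
  solve Keq expr → x = 0.02392; check Q = 4.2160e-04

[A]_eq = 1.357 M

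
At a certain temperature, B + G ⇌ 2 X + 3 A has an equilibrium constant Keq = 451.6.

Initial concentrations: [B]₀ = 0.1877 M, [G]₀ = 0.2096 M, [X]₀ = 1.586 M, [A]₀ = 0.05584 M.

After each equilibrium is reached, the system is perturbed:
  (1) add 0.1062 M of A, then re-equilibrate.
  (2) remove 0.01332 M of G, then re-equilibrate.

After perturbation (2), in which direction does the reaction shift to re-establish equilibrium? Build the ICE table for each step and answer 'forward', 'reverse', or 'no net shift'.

Q₀ = 0.01113 vs Keq = 451.6 ⇒ Q<K, forward
Step 1:
                  B         G         X         A
  I          0.1877    0.2096     1.586   0.05584
  C         -0.1614   -0.1614    0.3227    0.4841
  E         0.02633   0.04823     1.909    0.5399
  solve Keq expr → x = 0.1614; check Q = 451.6
Then add 0.1062 M of A.
Step 2:
                  B         G         X         A
  I         0.02633   0.04823     1.909    0.6461
  C        0.007835  0.007835  -0.01567  -0.02351
  E         0.03417   0.05607     1.893    0.6226
  solve Keq expr → x = -0.007835; check Q = 451.6
Then remove 0.01332 M of G.
Step 3:
                  B         G         X         A
  I         0.03417   0.04275     1.893    0.6226
  C        0.004066  0.004066 -0.008131   -0.0122
  E         0.03823   0.04681     1.885    0.6104
  solve Keq expr → x = -0.004066; check Q = 451.6

Direction: reverse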